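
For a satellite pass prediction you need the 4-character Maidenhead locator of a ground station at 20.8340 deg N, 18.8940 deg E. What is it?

Offset from 180°W / 90°S: lon 198.89°, lat 110.83°.
Field: lon ⌊198.89/20⌋ = 9 → J; lat ⌊110.83/10⌋ = 11 → L.
Square: lon ⌊18.89/2⌋ = 9; lat ⌊0.83/1⌋ = 0.

JL90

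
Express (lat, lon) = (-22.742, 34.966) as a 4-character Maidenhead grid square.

KG77

Offset from 180°W / 90°S: lon 214.97°, lat 67.26°.
Field: 214.97/20 → 10 → K, 67.26/10 → 6 → G; chars KG.
Square: 14.97/2 → 7, 7.26/1 → 7; chars 77.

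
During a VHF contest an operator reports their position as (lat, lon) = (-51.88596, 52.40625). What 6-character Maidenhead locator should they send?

Add 180° to longitude and 90° to latitude: 232.4062, 38.1140.
Field (20°×10°, letters A–R): lon ⌊232.4062/20⌋ = 11 → L; lat ⌊38.1140/10⌋ = 3 → D.
Square (2°×1°, digits 0–9): lon ⌊12.4062/2⌋ = 6; lat ⌊8.1140/1⌋ = 8.
Subsquare (5′×2.5′, letters a–x): lon ⌊0.4062/0.0833333⌋ = 4 → e; lat ⌊0.1140/0.0416667⌋ = 2 → c.

LD68ec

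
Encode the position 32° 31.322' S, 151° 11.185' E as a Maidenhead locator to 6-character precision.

Add 180° to longitude and 90° to latitude: 331.1864, 57.4780.
Field: 331.1864/20 → 16 → Q, 57.4780/10 → 5 → F; chars QF.
Square: 11.1864/2 → 5, 7.4780/1 → 7; chars 57.
Subsquare: 1.1864/0.0833333 → 14 → o, 0.4780/0.0416667 → 11 → l; chars ol.

QF57ol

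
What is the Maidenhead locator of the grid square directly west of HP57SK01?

Longitude extended square 0; −1 → -1, wraps to 9, carry into subsquare.
Longitude subsquare s = 18; −1 → 17 = r.
The latitude characters are unchanged.

HP57rk91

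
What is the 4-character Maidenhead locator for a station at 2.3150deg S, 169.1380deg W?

Add 180° to longitude and 90° to latitude: 10.86, 87.69.
Field (20°×10°, letters A–R): 10.86/20 → 0 → A, 87.69/10 → 8 → I; chars AI.
Square (2°×1°, digits 0–9): 10.86/2 → 5, 7.69/1 → 7; chars 57.

AI57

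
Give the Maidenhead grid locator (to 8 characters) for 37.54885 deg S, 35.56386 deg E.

KF72sk78

Offset from 180°W / 90°S: lon 215.56386°, lat 52.45115°.
Field (20°×10°, letters A–R): 215.56386/20 → 10 → K, 52.45115/10 → 5 → F; chars KF.
Square (2°×1°, digits 0–9): 15.56386/2 → 7, 2.45115/1 → 2; chars 72.
Subsquare (5′×2.5′, letters a–x): 1.56386/0.0833333 → 18 → s, 0.45115/0.0416667 → 10 → k; chars sk.
Extended square (30″×15″, digits 0–9): 0.06386/0.00833333 → 7, 0.03448/0.00416667 → 8; chars 78.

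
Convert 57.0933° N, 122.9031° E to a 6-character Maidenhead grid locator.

Offset from 180°W / 90°S: lon 302.9031°, lat 147.0933°.
Field: lon ⌊302.9031/20⌋ = 15 → P; lat ⌊147.0933/10⌋ = 14 → O.
Square: lon ⌊2.9031/2⌋ = 1; lat ⌊7.0933/1⌋ = 7.
Subsquare: lon ⌊0.9031/0.0833333⌋ = 10 → k; lat ⌊0.0933/0.0416667⌋ = 2 → c.

PO17kc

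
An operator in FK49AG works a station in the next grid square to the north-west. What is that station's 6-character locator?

Longitude subsquare a = 0; −1 → -1, wraps to 23 = x, carry into square.
Longitude square 4; −1 → 3.
Latitude subsquare g = 6; +1 → 7 = h.

FK39xh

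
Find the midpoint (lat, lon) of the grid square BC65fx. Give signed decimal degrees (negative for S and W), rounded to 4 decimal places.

-64.0208, -147.5417

Field B=1, C=2: +1·20° lon, +2·10° lat → SW at lon -160°, lat -70°.
Square 6, 5: +6·2° lon, +5·1° lat → SW at lon -148°, lat -65°.
Subsquare f=5, x=23: +5·0.0833333° lon, +23·0.0416667° lat → SW at lon -147.583°, lat -64.0417°.
Cell spans 0.0833333° lon × 0.0416667° lat. Centre is SW corner plus half of each.
latitude -64.0208, longitude -147.5417.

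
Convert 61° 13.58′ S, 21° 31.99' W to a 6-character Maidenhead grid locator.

HC98fs

Shift to the Maidenhead origin (180°W, 90°S): lon 158.4668, lat 28.7737.
Field (20°×10°, letters A–R): lon ⌊158.4668/20⌋ = 7 → H; lat ⌊28.7737/10⌋ = 2 → C.
Square (2°×1°, digits 0–9): lon ⌊18.4668/2⌋ = 9; lat ⌊8.7737/1⌋ = 8.
Subsquare (5′×2.5′, letters a–x): lon ⌊0.4668/0.0833333⌋ = 5 → f; lat ⌊0.7737/0.0416667⌋ = 18 → s.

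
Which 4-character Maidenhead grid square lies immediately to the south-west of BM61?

Longitude square 6; −1 → 5.
Latitude square 1; −1 → 0.

BM50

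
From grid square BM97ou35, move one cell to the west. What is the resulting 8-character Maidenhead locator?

Longitude extended square 3; −1 → 2.
The latitude characters are unchanged.

BM97ou25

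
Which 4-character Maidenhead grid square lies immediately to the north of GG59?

GH50

Latitude square 9; +1 → 10, wraps to 0, carry into field.
Latitude field G = 6; +1 → 7 = H.
The longitude characters are unchanged.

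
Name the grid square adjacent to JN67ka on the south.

Latitude subsquare a = 0; −1 → -1, wraps to 23 = x, carry into square.
Latitude square 7; −1 → 6.
The longitude characters are unchanged.

JN66kx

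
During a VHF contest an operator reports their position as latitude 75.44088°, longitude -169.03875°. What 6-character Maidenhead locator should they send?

AQ55lk

Shift to the Maidenhead origin (180°W, 90°S): lon 10.9613, lat 165.4409.
Field: lon ⌊10.9613/20⌋ = 0 → A; lat ⌊165.4409/10⌋ = 16 → Q.
Square: lon ⌊10.9613/2⌋ = 5; lat ⌊5.4409/1⌋ = 5.
Subsquare: lon ⌊0.9613/0.0833333⌋ = 11 → l; lat ⌊0.4409/0.0416667⌋ = 10 → k.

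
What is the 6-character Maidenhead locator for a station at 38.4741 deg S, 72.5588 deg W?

FF31rm

Offset from 180°W / 90°S: lon 107.4412°, lat 51.5259°.
Field (20°×10°, letters A–R): 107.4412/20 → 5 → F, 51.5259/10 → 5 → F; chars FF.
Square (2°×1°, digits 0–9): 7.4412/2 → 3, 1.5259/1 → 1; chars 31.
Subsquare (5′×2.5′, letters a–x): 1.4412/0.0833333 → 17 → r, 0.5259/0.0416667 → 12 → m; chars rm.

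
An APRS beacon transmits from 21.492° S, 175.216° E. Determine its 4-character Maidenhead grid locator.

RG78

Add 180° to longitude and 90° to latitude: 355.22, 68.51.
Field: lon ⌊355.22/20⌋ = 17 → R; lat ⌊68.51/10⌋ = 6 → G.
Square: lon ⌊15.22/2⌋ = 7; lat ⌊8.51/1⌋ = 8.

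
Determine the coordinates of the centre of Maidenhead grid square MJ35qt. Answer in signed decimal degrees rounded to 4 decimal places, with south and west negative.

5.8125, 67.3750

Field M=12, J=9: +12·20° lon, +9·10° lat → SW at lon 60°, lat 0°.
Square 3, 5: +3·2° lon, +5·1° lat → SW at lon 66°, lat 5°.
Subsquare q=16, t=19: +16·0.0833333° lon, +19·0.0416667° lat → SW at lon 67.3333°, lat 5.79167°.
Cell spans 0.0833333° lon × 0.0416667° lat. Centre is SW corner plus half of each.
latitude 5.8125, longitude 67.3750.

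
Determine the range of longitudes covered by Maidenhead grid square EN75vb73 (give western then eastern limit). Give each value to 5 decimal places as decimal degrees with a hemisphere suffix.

84.19167° W, 84.18333° W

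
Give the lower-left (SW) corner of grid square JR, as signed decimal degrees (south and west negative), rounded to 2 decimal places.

Field J=9, R=17: +9·20° lon, +17·10° lat → SW at lon 0°, lat 80°.
latitude 80.00, longitude 0.00.

80.00, 0.00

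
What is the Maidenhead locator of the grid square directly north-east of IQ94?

JQ05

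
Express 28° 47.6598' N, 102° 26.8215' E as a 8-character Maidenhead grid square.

OL18ft30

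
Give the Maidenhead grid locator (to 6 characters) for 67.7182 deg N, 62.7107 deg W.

Offset from 180°W / 90°S: lon 117.2893°, lat 157.7182°.
Field (20°×10°, letters A–R): 117.2893/20 → 5 → F, 157.7182/10 → 15 → P; chars FP.
Square (2°×1°, digits 0–9): 17.2893/2 → 8, 7.7182/1 → 7; chars 87.
Subsquare (5′×2.5′, letters a–x): 1.2893/0.0833333 → 15 → p, 0.7182/0.0416667 → 17 → r; chars pr.

FP87pr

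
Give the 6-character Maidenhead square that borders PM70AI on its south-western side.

Longitude subsquare a = 0; −1 → -1, wraps to 23 = x, carry into square.
Longitude square 7; −1 → 6.
Latitude subsquare i = 8; −1 → 7 = h.

PM60xh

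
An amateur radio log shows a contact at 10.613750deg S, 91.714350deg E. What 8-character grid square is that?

Add 180° to longitude and 90° to latitude: 271.71435, 79.38625.
Field: 271.71435/20 → 13 → N, 79.38625/10 → 7 → H; chars NH.
Square: 11.71435/2 → 5, 9.38625/1 → 9; chars 59.
Subsquare: 1.71435/0.0833333 → 20 → u, 0.38625/0.0416667 → 9 → j; chars uj.
Extended square: 0.04768/0.00833333 → 5, 0.01125/0.00416667 → 2; chars 52.

NH59uj52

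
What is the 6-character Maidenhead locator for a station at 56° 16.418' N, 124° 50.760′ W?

Add 180° to longitude and 90° to latitude: 55.1540, 146.2736.
Field: lon ⌊55.1540/20⌋ = 2 → C; lat ⌊146.2736/10⌋ = 14 → O.
Square: lon ⌊15.1540/2⌋ = 7; lat ⌊6.2736/1⌋ = 6.
Subsquare: lon ⌊1.1540/0.0833333⌋ = 13 → n; lat ⌊0.2736/0.0416667⌋ = 6 → g.

CO76ng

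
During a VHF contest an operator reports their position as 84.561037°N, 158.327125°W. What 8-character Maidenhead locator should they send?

BR04un04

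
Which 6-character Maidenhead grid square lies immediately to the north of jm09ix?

JN00ia

Latitude subsquare x = 23; +1 → 24, wraps to 0 = a, carry into square.
Latitude square 9; +1 → 10, wraps to 0, carry into field.
Latitude field M = 12; +1 → 13 = N.
The longitude characters are unchanged.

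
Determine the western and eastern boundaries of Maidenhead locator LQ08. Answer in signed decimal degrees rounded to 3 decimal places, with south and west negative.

40.000, 42.000

Field L=11, Q=16: +11·20° lon, +16·10° lat → SW at lon 40°, lat 70°.
Square 0, 8: +0·2° lon, +8·1° lat → SW at lon 40°, lat 78°.
Cell spans 2° lon × 1° lat.
west 40.000, east 42.000.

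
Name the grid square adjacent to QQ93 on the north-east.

Longitude square 9; +1 → 10, wraps to 0, carry into field.
Longitude field Q = 16; +1 → 17 = R.
Latitude square 3; +1 → 4.

RQ04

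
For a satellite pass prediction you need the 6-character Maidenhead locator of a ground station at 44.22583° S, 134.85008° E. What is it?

Offset from 180°W / 90°S: lon 314.8501°, lat 45.7742°.
Field: lon ⌊314.8501/20⌋ = 15 → P; lat ⌊45.7742/10⌋ = 4 → E.
Square: lon ⌊14.8501/2⌋ = 7; lat ⌊5.7742/1⌋ = 5.
Subsquare: lon ⌊0.8501/0.0833333⌋ = 10 → k; lat ⌊0.7742/0.0416667⌋ = 18 → s.

PE75ks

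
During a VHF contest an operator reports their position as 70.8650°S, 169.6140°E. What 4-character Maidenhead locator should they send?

RB49

Add 180° to longitude and 90° to latitude: 349.61, 19.14.
Field: lon ⌊349.61/20⌋ = 17 → R; lat ⌊19.14/10⌋ = 1 → B.
Square: lon ⌊9.61/2⌋ = 4; lat ⌊9.14/1⌋ = 9.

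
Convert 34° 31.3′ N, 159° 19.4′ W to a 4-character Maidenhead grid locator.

Add 180° to longitude and 90° to latitude: 20.68, 124.52.
Field: lon ⌊20.68/20⌋ = 1 → B; lat ⌊124.52/10⌋ = 12 → M.
Square: lon ⌊0.68/2⌋ = 0; lat ⌊4.52/1⌋ = 4.

BM04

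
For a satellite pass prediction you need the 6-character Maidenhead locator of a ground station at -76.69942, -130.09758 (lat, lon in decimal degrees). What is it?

CB43wh

Offset from 180°W / 90°S: lon 49.9024°, lat 13.3006°.
Field (20°×10°, letters A–R): 49.9024/20 → 2 → C, 13.3006/10 → 1 → B; chars CB.
Square (2°×1°, digits 0–9): 9.9024/2 → 4, 3.3006/1 → 3; chars 43.
Subsquare (5′×2.5′, letters a–x): 1.9024/0.0833333 → 22 → w, 0.3006/0.0416667 → 7 → h; chars wh.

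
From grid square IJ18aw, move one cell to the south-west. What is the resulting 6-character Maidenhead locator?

Longitude subsquare a = 0; −1 → -1, wraps to 23 = x, carry into square.
Longitude square 1; −1 → 0.
Latitude subsquare w = 22; −1 → 21 = v.

IJ08xv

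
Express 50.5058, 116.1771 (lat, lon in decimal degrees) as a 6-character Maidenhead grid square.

OO80cm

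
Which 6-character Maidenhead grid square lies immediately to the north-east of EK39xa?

Longitude subsquare x = 23; +1 → 24, wraps to 0 = a, carry into square.
Longitude square 3; +1 → 4.
Latitude subsquare a = 0; +1 → 1 = b.

EK49ab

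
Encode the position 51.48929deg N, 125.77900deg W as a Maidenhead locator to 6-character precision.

CO71cl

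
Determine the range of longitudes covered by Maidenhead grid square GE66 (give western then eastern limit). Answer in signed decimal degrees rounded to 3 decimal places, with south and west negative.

Field G=6, E=4: +6·20° lon, +4·10° lat → SW at lon -60°, lat -50°.
Square 6, 6: +6·2° lon, +6·1° lat → SW at lon -48°, lat -44°.
Cell spans 2° lon × 1° lat.
west -48.000, east -46.000.

-48.000, -46.000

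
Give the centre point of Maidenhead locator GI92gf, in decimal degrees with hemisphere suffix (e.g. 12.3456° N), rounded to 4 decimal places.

Field G=6, I=8: +6·20° lon, +8·10° lat → SW at lon -60°, lat -10°.
Square 9, 2: +9·2° lon, +2·1° lat → SW at lon -42°, lat -8°.
Subsquare g=6, f=5: +6·0.0833333° lon, +5·0.0416667° lat → SW at lon -41.5°, lat -7.79167°.
Cell spans 0.0833333° lon × 0.0416667° lat. Centre is SW corner plus half of each.
latitude 7.7708° S, longitude 41.4583° W.

7.7708° S, 41.4583° W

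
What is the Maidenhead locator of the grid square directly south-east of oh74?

OH83

Longitude square 7; +1 → 8.
Latitude square 4; −1 → 3.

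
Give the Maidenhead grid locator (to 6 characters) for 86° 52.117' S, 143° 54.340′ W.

Shift to the Maidenhead origin (180°W, 90°S): lon 36.0943, lat 3.1314.
Field (20°×10°, letters A–R): lon ⌊36.0943/20⌋ = 1 → B; lat ⌊3.1314/10⌋ = 0 → A.
Square (2°×1°, digits 0–9): lon ⌊16.0943/2⌋ = 8; lat ⌊3.1314/1⌋ = 3.
Subsquare (5′×2.5′, letters a–x): lon ⌊0.0943/0.0833333⌋ = 1 → b; lat ⌊0.1314/0.0416667⌋ = 3 → d.

BA83bd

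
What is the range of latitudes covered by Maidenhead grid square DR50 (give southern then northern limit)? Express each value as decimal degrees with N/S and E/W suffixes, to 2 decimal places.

Field D=3, R=17: +3·20° lon, +17·10° lat → SW at lon -120°, lat 80°.
Square 5, 0: +5·2° lon, +0·1° lat → SW at lon -110°, lat 80°.
Cell spans 2° lon × 1° lat.
south 80.00° N, north 81.00° N.

80.00° N, 81.00° N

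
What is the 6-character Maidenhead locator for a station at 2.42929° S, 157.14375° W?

Add 180° to longitude and 90° to latitude: 22.8562, 87.5707.
Field (20°×10°, letters A–R): 22.8562/20 → 1 → B, 87.5707/10 → 8 → I; chars BI.
Square (2°×1°, digits 0–9): 2.8562/2 → 1, 7.5707/1 → 7; chars 17.
Subsquare (5′×2.5′, letters a–x): 0.8562/0.0833333 → 10 → k, 0.5707/0.0416667 → 13 → n; chars kn.

BI17kn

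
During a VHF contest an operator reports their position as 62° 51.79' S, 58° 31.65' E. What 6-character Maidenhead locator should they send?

Offset from 180°W / 90°S: lon 238.5275°, lat 27.1368°.
Field: 238.5275/20 → 11 → L, 27.1368/10 → 2 → C; chars LC.
Square: 18.5275/2 → 9, 7.1368/1 → 7; chars 97.
Subsquare: 0.5275/0.0833333 → 6 → g, 0.1368/0.0416667 → 3 → d; chars gd.

LC97gd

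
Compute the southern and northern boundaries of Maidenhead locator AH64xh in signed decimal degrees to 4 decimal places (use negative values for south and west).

-15.7083, -15.6667

Field A=0, H=7: +0·20° lon, +7·10° lat → SW at lon -180°, lat -20°.
Square 6, 4: +6·2° lon, +4·1° lat → SW at lon -168°, lat -16°.
Subsquare x=23, h=7: +23·0.0833333° lon, +7·0.0416667° lat → SW at lon -166.083°, lat -15.7083°.
Cell spans 0.0833333° lon × 0.0416667° lat.
south -15.7083, north -15.6667.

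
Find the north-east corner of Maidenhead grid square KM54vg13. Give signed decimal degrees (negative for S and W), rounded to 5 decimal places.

34.26667, 31.76667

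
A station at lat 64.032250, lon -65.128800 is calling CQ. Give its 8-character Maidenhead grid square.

Shift to the Maidenhead origin (180°W, 90°S): lon 114.87120, lat 154.03225.
Field: 114.87120/20 → 5 → F, 154.03225/10 → 15 → P; chars FP.
Square: 14.87120/2 → 7, 4.03225/1 → 4; chars 74.
Subsquare: 0.87120/0.0833333 → 10 → k, 0.03225/0.0416667 → 0 → a; chars ka.
Extended square: 0.03787/0.00833333 → 4, 0.03225/0.00416667 → 7; chars 47.

FP74ka47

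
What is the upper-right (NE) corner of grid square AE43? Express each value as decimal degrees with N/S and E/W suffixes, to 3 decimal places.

46.000° S, 170.000° W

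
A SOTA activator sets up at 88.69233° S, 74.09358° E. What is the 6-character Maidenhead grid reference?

MA71bh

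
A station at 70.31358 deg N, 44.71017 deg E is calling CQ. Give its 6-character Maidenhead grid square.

LQ20ih

Add 180° to longitude and 90° to latitude: 224.7102, 160.3136.
Field: 224.7102/20 → 11 → L, 160.3136/10 → 16 → Q; chars LQ.
Square: 4.7102/2 → 2, 0.3136/1 → 0; chars 20.
Subsquare: 0.7102/0.0833333 → 8 → i, 0.3136/0.0416667 → 7 → h; chars ih.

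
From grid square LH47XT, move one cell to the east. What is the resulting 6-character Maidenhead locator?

LH57at

Longitude subsquare x = 23; +1 → 24, wraps to 0 = a, carry into square.
Longitude square 4; +1 → 5.
The latitude characters are unchanged.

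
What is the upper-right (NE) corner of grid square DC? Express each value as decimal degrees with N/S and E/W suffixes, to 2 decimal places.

60.00° S, 100.00° W

Field D=3, C=2: +3·20° lon, +2·10° lat → SW at lon -120°, lat -70°.
Cell spans 20° lon × 10° lat. NE corner is SW corner plus one full cell.
latitude 60.00° S, longitude 100.00° W.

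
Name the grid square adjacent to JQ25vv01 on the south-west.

JQ25uv90

Longitude extended square 0; −1 → -1, wraps to 9, carry into subsquare.
Longitude subsquare v = 21; −1 → 20 = u.
Latitude extended square 1; −1 → 0.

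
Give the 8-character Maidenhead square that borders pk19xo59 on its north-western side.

PK19xp40

Longitude extended square 5; −1 → 4.
Latitude extended square 9; +1 → 10, wraps to 0, carry into subsquare.
Latitude subsquare o = 14; +1 → 15 = p.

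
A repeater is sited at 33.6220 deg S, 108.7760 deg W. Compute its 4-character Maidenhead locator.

DF56

Offset from 180°W / 90°S: lon 71.22°, lat 56.38°.
Field: lon ⌊71.22/20⌋ = 3 → D; lat ⌊56.38/10⌋ = 5 → F.
Square: lon ⌊11.22/2⌋ = 5; lat ⌊6.38/1⌋ = 6.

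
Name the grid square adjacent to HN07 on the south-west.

Longitude square 0; −1 → -1, wraps to 9, carry into field.
Longitude field H = 7; −1 → 6 = G.
Latitude square 7; −1 → 6.

GN96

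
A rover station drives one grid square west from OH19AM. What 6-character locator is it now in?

Longitude subsquare a = 0; −1 → -1, wraps to 23 = x, carry into square.
Longitude square 1; −1 → 0.
The latitude characters are unchanged.

OH09xm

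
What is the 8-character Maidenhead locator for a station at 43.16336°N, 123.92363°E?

PN13xd09

Offset from 180°W / 90°S: lon 303.92363°, lat 133.16336°.
Field: 303.92363/20 → 15 → P, 133.16336/10 → 13 → N; chars PN.
Square: 3.92363/2 → 1, 3.16336/1 → 3; chars 13.
Subsquare: 1.92363/0.0833333 → 23 → x, 0.16336/0.0416667 → 3 → d; chars xd.
Extended square: 0.00696/0.00833333 → 0, 0.03836/0.00416667 → 9; chars 09.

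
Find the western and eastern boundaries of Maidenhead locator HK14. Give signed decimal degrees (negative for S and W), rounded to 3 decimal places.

-38.000, -36.000

Field H=7, K=10: +7·20° lon, +10·10° lat → SW at lon -40°, lat 10°.
Square 1, 4: +1·2° lon, +4·1° lat → SW at lon -38°, lat 14°.
Cell spans 2° lon × 1° lat.
west -38.000, east -36.000.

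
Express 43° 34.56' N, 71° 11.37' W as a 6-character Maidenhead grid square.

Shift to the Maidenhead origin (180°W, 90°S): lon 108.8105, lat 133.5760.
Field: lon ⌊108.8105/20⌋ = 5 → F; lat ⌊133.5760/10⌋ = 13 → N.
Square: lon ⌊8.8105/2⌋ = 4; lat ⌊3.5760/1⌋ = 3.
Subsquare: lon ⌊0.8105/0.0833333⌋ = 9 → j; lat ⌊0.5760/0.0416667⌋ = 13 → n.

FN43jn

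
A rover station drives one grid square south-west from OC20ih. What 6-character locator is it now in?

OC20hg

Longitude subsquare i = 8; −1 → 7 = h.
Latitude subsquare h = 7; −1 → 6 = g.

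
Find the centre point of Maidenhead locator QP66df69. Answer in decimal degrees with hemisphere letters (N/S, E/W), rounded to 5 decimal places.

66.24792° N, 152.30417° E

Field Q=16, P=15: +16·20° lon, +15·10° lat → SW at lon 140°, lat 60°.
Square 6, 6: +6·2° lon, +6·1° lat → SW at lon 152°, lat 66°.
Subsquare d=3, f=5: +3·0.0833333° lon, +5·0.0416667° lat → SW at lon 152.25°, lat 66.2083°.
Extended square 6, 9: +6·0.00833333° lon, +9·0.00416667° lat → SW at lon 152.3°, lat 66.2458°.
Cell spans 0.00833333° lon × 0.00416667° lat. Centre is SW corner plus half of each.
latitude 66.24792° N, longitude 152.30417° E.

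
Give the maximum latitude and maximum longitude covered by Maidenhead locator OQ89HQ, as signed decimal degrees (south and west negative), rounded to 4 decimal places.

Field O=14, Q=16: +14·20° lon, +16·10° lat → SW at lon 100°, lat 70°.
Square 8, 9: +8·2° lon, +9·1° lat → SW at lon 116°, lat 79°.
Subsquare h=7, q=16: +7·0.0833333° lon, +16·0.0416667° lat → SW at lon 116.583°, lat 79.6667°.
Cell spans 0.0833333° lon × 0.0416667° lat. NE corner is SW corner plus one full cell.
latitude 79.7083, longitude 116.6667.

79.7083, 116.6667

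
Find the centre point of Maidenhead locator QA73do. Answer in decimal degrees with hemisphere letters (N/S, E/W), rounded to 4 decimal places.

Field Q=16, A=0: +16·20° lon, +0·10° lat → SW at lon 140°, lat -90°.
Square 7, 3: +7·2° lon, +3·1° lat → SW at lon 154°, lat -87°.
Subsquare d=3, o=14: +3·0.0833333° lon, +14·0.0416667° lat → SW at lon 154.25°, lat -86.4167°.
Cell spans 0.0833333° lon × 0.0416667° lat. Centre is SW corner plus half of each.
latitude 86.3958° S, longitude 154.2917° E.

86.3958° S, 154.2917° E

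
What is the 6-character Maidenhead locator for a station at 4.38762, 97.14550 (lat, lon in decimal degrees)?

NJ84nj

Shift to the Maidenhead origin (180°W, 90°S): lon 277.1455, lat 94.3876.
Field: lon ⌊277.1455/20⌋ = 13 → N; lat ⌊94.3876/10⌋ = 9 → J.
Square: lon ⌊17.1455/2⌋ = 8; lat ⌊4.3876/1⌋ = 4.
Subsquare: lon ⌊1.1455/0.0833333⌋ = 13 → n; lat ⌊0.3876/0.0416667⌋ = 9 → j.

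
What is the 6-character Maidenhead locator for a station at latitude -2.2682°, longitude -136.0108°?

Offset from 180°W / 90°S: lon 43.9892°, lat 87.7318°.
Field: 43.9892/20 → 2 → C, 87.7318/10 → 8 → I; chars CI.
Square: 3.9892/2 → 1, 7.7318/1 → 7; chars 17.
Subsquare: 1.9892/0.0833333 → 23 → x, 0.7318/0.0416667 → 17 → r; chars xr.

CI17xr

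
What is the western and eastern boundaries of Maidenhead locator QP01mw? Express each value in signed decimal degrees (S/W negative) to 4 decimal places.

141.0000, 141.0833

Field Q=16, P=15: +16·20° lon, +15·10° lat → SW at lon 140°, lat 60°.
Square 0, 1: +0·2° lon, +1·1° lat → SW at lon 140°, lat 61°.
Subsquare m=12, w=22: +12·0.0833333° lon, +22·0.0416667° lat → SW at lon 141°, lat 61.9167°.
Cell spans 0.0833333° lon × 0.0416667° lat.
west 141.0000, east 141.0833.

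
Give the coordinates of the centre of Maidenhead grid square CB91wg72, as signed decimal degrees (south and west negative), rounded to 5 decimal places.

Field C=2, B=1: +2·20° lon, +1·10° lat → SW at lon -140°, lat -80°.
Square 9, 1: +9·2° lon, +1·1° lat → SW at lon -122°, lat -79°.
Subsquare w=22, g=6: +22·0.0833333° lon, +6·0.0416667° lat → SW at lon -120.167°, lat -78.75°.
Extended square 7, 2: +7·0.00833333° lon, +2·0.00416667° lat → SW at lon -120.108°, lat -78.7417°.
Cell spans 0.00833333° lon × 0.00416667° lat. Centre is SW corner plus half of each.
latitude -78.73958, longitude -120.10417.

-78.73958, -120.10417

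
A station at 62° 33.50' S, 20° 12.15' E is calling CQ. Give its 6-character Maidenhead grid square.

KC07ck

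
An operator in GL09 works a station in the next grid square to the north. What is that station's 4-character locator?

Latitude square 9; +1 → 10, wraps to 0, carry into field.
Latitude field L = 11; +1 → 12 = M.
The longitude characters are unchanged.

GM00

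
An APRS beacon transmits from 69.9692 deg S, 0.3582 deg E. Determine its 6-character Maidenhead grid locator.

Offset from 180°W / 90°S: lon 180.3582°, lat 20.0308°.
Field (20°×10°, letters A–R): lon ⌊180.3582/20⌋ = 9 → J; lat ⌊20.0308/10⌋ = 2 → C.
Square (2°×1°, digits 0–9): lon ⌊0.3582/2⌋ = 0; lat ⌊0.0308/1⌋ = 0.
Subsquare (5′×2.5′, letters a–x): lon ⌊0.3582/0.0833333⌋ = 4 → e; lat ⌊0.0308/0.0416667⌋ = 0 → a.

JC00ea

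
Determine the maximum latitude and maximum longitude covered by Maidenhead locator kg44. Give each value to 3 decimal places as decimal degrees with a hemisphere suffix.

Field K=10, G=6: +10·20° lon, +6·10° lat → SW at lon 20°, lat -30°.
Square 4, 4: +4·2° lon, +4·1° lat → SW at lon 28°, lat -26°.
Cell spans 2° lon × 1° lat. NE corner is SW corner plus one full cell.
latitude 25.000° S, longitude 30.000° E.

25.000° S, 30.000° E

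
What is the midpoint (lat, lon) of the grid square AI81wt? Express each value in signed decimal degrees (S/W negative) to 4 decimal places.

-8.1875, -162.1250

Field A=0, I=8: +0·20° lon, +8·10° lat → SW at lon -180°, lat -10°.
Square 8, 1: +8·2° lon, +1·1° lat → SW at lon -164°, lat -9°.
Subsquare w=22, t=19: +22·0.0833333° lon, +19·0.0416667° lat → SW at lon -162.167°, lat -8.20833°.
Cell spans 0.0833333° lon × 0.0416667° lat. Centre is SW corner plus half of each.
latitude -8.1875, longitude -162.1250.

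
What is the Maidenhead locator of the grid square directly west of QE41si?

QE41ri

Longitude subsquare s = 18; −1 → 17 = r.
The latitude characters are unchanged.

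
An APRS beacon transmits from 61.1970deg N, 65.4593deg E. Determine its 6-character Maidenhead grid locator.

MP21re

Shift to the Maidenhead origin (180°W, 90°S): lon 245.4593, lat 151.1970.
Field (20°×10°, letters A–R): lon ⌊245.4593/20⌋ = 12 → M; lat ⌊151.1970/10⌋ = 15 → P.
Square (2°×1°, digits 0–9): lon ⌊5.4593/2⌋ = 2; lat ⌊1.1970/1⌋ = 1.
Subsquare (5′×2.5′, letters a–x): lon ⌊1.4593/0.0833333⌋ = 17 → r; lat ⌊0.1970/0.0416667⌋ = 4 → e.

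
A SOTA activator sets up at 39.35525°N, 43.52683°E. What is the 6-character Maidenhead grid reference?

LM19si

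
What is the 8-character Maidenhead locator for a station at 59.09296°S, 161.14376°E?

RD00nv77

Shift to the Maidenhead origin (180°W, 90°S): lon 341.14376, lat 30.90704.
Field: 341.14376/20 → 17 → R, 30.90704/10 → 3 → D; chars RD.
Square: 1.14376/2 → 0, 0.90704/1 → 0; chars 00.
Subsquare: 1.14376/0.0833333 → 13 → n, 0.90704/0.0416667 → 21 → v; chars nv.
Extended square: 0.06043/0.00833333 → 7, 0.03204/0.00416667 → 7; chars 77.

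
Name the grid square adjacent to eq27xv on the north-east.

EQ37aw

Longitude subsquare x = 23; +1 → 24, wraps to 0 = a, carry into square.
Longitude square 2; +1 → 3.
Latitude subsquare v = 21; +1 → 22 = w.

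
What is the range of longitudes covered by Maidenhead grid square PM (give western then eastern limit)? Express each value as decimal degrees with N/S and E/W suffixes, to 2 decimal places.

120.00° E, 140.00° E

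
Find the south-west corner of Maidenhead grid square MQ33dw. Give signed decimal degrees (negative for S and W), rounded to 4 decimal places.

73.9167, 66.2500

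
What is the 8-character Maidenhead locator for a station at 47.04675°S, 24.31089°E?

Shift to the Maidenhead origin (180°W, 90°S): lon 204.31089, lat 42.95325.
Field: lon ⌊204.31089/20⌋ = 10 → K; lat ⌊42.95325/10⌋ = 4 → E.
Square: lon ⌊4.31089/2⌋ = 2; lat ⌊2.95325/1⌋ = 2.
Subsquare: lon ⌊0.31089/0.0833333⌋ = 3 → d; lat ⌊0.95325/0.0416667⌋ = 22 → w.
Extended square: lon ⌊0.06089/0.00833333⌋ = 7; lat ⌊0.03658/0.00416667⌋ = 8.

KE22dw78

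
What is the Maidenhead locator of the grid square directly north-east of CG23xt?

CG33au

Longitude subsquare x = 23; +1 → 24, wraps to 0 = a, carry into square.
Longitude square 2; +1 → 3.
Latitude subsquare t = 19; +1 → 20 = u.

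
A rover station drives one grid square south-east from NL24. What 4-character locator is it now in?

Longitude square 2; +1 → 3.
Latitude square 4; −1 → 3.

NL33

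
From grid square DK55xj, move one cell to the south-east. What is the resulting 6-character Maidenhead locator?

Longitude subsquare x = 23; +1 → 24, wraps to 0 = a, carry into square.
Longitude square 5; +1 → 6.
Latitude subsquare j = 9; −1 → 8 = i.

DK65ai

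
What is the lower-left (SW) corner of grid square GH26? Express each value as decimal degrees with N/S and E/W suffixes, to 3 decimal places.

Field G=6, H=7: +6·20° lon, +7·10° lat → SW at lon -60°, lat -20°.
Square 2, 6: +2·2° lon, +6·1° lat → SW at lon -56°, lat -14°.
latitude 14.000° S, longitude 56.000° W.

14.000° S, 56.000° W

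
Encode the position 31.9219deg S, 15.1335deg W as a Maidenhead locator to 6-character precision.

IF28kb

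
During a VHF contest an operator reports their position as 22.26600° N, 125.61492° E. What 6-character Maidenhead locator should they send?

Shift to the Maidenhead origin (180°W, 90°S): lon 305.6149, lat 112.2660.
Field: lon ⌊305.6149/20⌋ = 15 → P; lat ⌊112.2660/10⌋ = 11 → L.
Square: lon ⌊5.6149/2⌋ = 2; lat ⌊2.2660/1⌋ = 2.
Subsquare: lon ⌊1.6149/0.0833333⌋ = 19 → t; lat ⌊0.2660/0.0416667⌋ = 6 → g.

PL22tg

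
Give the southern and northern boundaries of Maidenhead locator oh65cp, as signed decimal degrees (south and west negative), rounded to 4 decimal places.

Field O=14, H=7: +14·20° lon, +7·10° lat → SW at lon 100°, lat -20°.
Square 6, 5: +6·2° lon, +5·1° lat → SW at lon 112°, lat -15°.
Subsquare c=2, p=15: +2·0.0833333° lon, +15·0.0416667° lat → SW at lon 112.167°, lat -14.375°.
Cell spans 0.0833333° lon × 0.0416667° lat.
south -14.3750, north -14.3333.

-14.3750, -14.3333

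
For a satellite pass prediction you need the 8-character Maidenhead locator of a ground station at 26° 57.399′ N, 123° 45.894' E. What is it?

PL16vw19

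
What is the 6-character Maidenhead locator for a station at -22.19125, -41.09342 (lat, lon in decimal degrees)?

GG97kt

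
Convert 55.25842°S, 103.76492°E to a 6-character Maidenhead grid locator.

Offset from 180°W / 90°S: lon 283.7649°, lat 34.7416°.
Field: 283.7649/20 → 14 → O, 34.7416/10 → 3 → D; chars OD.
Square: 3.7649/2 → 1, 4.7416/1 → 4; chars 14.
Subsquare: 1.7649/0.0833333 → 21 → v, 0.7416/0.0416667 → 17 → r; chars vr.

OD14vr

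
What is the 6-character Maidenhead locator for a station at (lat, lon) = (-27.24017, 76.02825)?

Add 180° to longitude and 90° to latitude: 256.0283, 62.7598.
Field (20°×10°, letters A–R): lon ⌊256.0283/20⌋ = 12 → M; lat ⌊62.7598/10⌋ = 6 → G.
Square (2°×1°, digits 0–9): lon ⌊16.0283/2⌋ = 8; lat ⌊2.7598/1⌋ = 2.
Subsquare (5′×2.5′, letters a–x): lon ⌊0.0283/0.0833333⌋ = 0 → a; lat ⌊0.7598/0.0416667⌋ = 18 → s.

MG82as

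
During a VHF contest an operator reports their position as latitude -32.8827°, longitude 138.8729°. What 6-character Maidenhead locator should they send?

Add 180° to longitude and 90° to latitude: 318.8729, 57.1173.
Field: 318.8729/20 → 15 → P, 57.1173/10 → 5 → F; chars PF.
Square: 18.8729/2 → 9, 7.1173/1 → 7; chars 97.
Subsquare: 0.8729/0.0833333 → 10 → k, 0.1173/0.0416667 → 2 → c; chars kc.

PF97kc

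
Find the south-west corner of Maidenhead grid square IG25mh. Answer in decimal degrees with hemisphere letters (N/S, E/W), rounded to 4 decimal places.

Field I=8, G=6: +8·20° lon, +6·10° lat → SW at lon -20°, lat -30°.
Square 2, 5: +2·2° lon, +5·1° lat → SW at lon -16°, lat -25°.
Subsquare m=12, h=7: +12·0.0833333° lon, +7·0.0416667° lat → SW at lon -15°, lat -24.7083°.
latitude 24.7083° S, longitude 15.0000° W.

24.7083° S, 15.0000° W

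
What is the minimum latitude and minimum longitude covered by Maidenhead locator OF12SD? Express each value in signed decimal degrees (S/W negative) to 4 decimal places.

-37.8750, 103.5000

Field O=14, F=5: +14·20° lon, +5·10° lat → SW at lon 100°, lat -40°.
Square 1, 2: +1·2° lon, +2·1° lat → SW at lon 102°, lat -38°.
Subsquare s=18, d=3: +18·0.0833333° lon, +3·0.0416667° lat → SW at lon 103.5°, lat -37.875°.
latitude -37.8750, longitude 103.5000.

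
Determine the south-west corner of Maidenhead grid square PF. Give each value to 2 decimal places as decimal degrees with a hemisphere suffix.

40.00° S, 120.00° E

Field P=15, F=5: +15·20° lon, +5·10° lat → SW at lon 120°, lat -40°.
latitude 40.00° S, longitude 120.00° E.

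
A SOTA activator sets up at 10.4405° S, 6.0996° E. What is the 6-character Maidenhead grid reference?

JH39bn

Shift to the Maidenhead origin (180°W, 90°S): lon 186.0996, lat 79.5595.
Field: 186.0996/20 → 9 → J, 79.5595/10 → 7 → H; chars JH.
Square: 6.0996/2 → 3, 9.5595/1 → 9; chars 39.
Subsquare: 0.0996/0.0833333 → 1 → b, 0.5595/0.0416667 → 13 → n; chars bn.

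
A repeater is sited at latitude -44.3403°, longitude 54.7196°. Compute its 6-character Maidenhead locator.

LE75ip

Shift to the Maidenhead origin (180°W, 90°S): lon 234.7196, lat 45.6597.
Field (20°×10°, letters A–R): 234.7196/20 → 11 → L, 45.6597/10 → 4 → E; chars LE.
Square (2°×1°, digits 0–9): 14.7196/2 → 7, 5.6597/1 → 5; chars 75.
Subsquare (5′×2.5′, letters a–x): 0.7196/0.0833333 → 8 → i, 0.6597/0.0416667 → 15 → p; chars ip.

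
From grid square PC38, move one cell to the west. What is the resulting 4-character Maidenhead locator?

PC28

Longitude square 3; −1 → 2.
The latitude characters are unchanged.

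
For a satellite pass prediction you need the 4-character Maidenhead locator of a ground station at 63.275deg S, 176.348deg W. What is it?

AC16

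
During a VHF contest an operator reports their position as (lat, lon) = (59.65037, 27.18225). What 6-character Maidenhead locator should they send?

KO39op

Shift to the Maidenhead origin (180°W, 90°S): lon 207.1823, lat 149.6504.
Field: 207.1823/20 → 10 → K, 149.6504/10 → 14 → O; chars KO.
Square: 7.1823/2 → 3, 9.6504/1 → 9; chars 39.
Subsquare: 1.1823/0.0833333 → 14 → o, 0.6504/0.0416667 → 15 → p; chars op.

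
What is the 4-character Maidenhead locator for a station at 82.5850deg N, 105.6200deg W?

DR72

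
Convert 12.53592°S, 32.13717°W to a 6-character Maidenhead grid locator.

HH37wl

Add 180° to longitude and 90° to latitude: 147.8628, 77.4641.
Field (20°×10°, letters A–R): 147.8628/20 → 7 → H, 77.4641/10 → 7 → H; chars HH.
Square (2°×1°, digits 0–9): 7.8628/2 → 3, 7.4641/1 → 7; chars 37.
Subsquare (5′×2.5′, letters a–x): 1.8628/0.0833333 → 22 → w, 0.4641/0.0416667 → 11 → l; chars wl.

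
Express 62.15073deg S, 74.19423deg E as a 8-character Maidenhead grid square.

MC77cu33

Shift to the Maidenhead origin (180°W, 90°S): lon 254.19423, lat 27.84927.
Field: lon ⌊254.19423/20⌋ = 12 → M; lat ⌊27.84927/10⌋ = 2 → C.
Square: lon ⌊14.19423/2⌋ = 7; lat ⌊7.84927/1⌋ = 7.
Subsquare: lon ⌊0.19423/0.0833333⌋ = 2 → c; lat ⌊0.84927/0.0416667⌋ = 20 → u.
Extended square: lon ⌊0.02756/0.00833333⌋ = 3; lat ⌊0.01594/0.00416667⌋ = 3.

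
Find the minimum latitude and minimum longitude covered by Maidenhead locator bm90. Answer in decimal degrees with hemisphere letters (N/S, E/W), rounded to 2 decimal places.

Field B=1, M=12: +1·20° lon, +12·10° lat → SW at lon -160°, lat 30°.
Square 9, 0: +9·2° lon, +0·1° lat → SW at lon -142°, lat 30°.
latitude 30.00° N, longitude 142.00° W.

30.00° N, 142.00° W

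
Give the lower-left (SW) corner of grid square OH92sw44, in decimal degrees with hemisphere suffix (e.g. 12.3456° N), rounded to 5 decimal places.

17.06667° S, 119.53333° E

Field O=14, H=7: +14·20° lon, +7·10° lat → SW at lon 100°, lat -20°.
Square 9, 2: +9·2° lon, +2·1° lat → SW at lon 118°, lat -18°.
Subsquare s=18, w=22: +18·0.0833333° lon, +22·0.0416667° lat → SW at lon 119.5°, lat -17.0833°.
Extended square 4, 4: +4·0.00833333° lon, +4·0.00416667° lat → SW at lon 119.533°, lat -17.0667°.
latitude 17.06667° S, longitude 119.53333° E.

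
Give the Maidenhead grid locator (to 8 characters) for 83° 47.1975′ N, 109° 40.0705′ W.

DR53ds98

Offset from 180°W / 90°S: lon 70.33216°, lat 173.78663°.
Field: lon ⌊70.33216/20⌋ = 3 → D; lat ⌊173.78663/10⌋ = 17 → R.
Square: lon ⌊10.33216/2⌋ = 5; lat ⌊3.78663/1⌋ = 3.
Subsquare: lon ⌊0.33216/0.0833333⌋ = 3 → d; lat ⌊0.78663/0.0416667⌋ = 18 → s.
Extended square: lon ⌊0.08216/0.00833333⌋ = 9; lat ⌊0.03663/0.00416667⌋ = 8.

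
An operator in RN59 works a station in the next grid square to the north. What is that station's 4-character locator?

Latitude square 9; +1 → 10, wraps to 0, carry into field.
Latitude field N = 13; +1 → 14 = O.
The longitude characters are unchanged.

RO50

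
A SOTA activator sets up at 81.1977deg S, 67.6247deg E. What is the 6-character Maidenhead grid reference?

MA38tt

Add 180° to longitude and 90° to latitude: 247.6247, 8.8023.
Field: 247.6247/20 → 12 → M, 8.8023/10 → 0 → A; chars MA.
Square: 7.6247/2 → 3, 8.8023/1 → 8; chars 38.
Subsquare: 1.6247/0.0833333 → 19 → t, 0.8023/0.0416667 → 19 → t; chars tt.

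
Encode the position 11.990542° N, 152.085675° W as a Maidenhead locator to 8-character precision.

BK31wx97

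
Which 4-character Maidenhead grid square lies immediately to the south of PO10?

Latitude square 0; −1 → -1, wraps to 9, carry into field.
Latitude field O = 14; −1 → 13 = N.
The longitude characters are unchanged.

PN19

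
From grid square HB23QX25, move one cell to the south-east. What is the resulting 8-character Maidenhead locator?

Longitude extended square 2; +1 → 3.
Latitude extended square 5; −1 → 4.

HB23qx34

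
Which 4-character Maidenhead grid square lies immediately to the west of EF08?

DF98

Longitude square 0; −1 → -1, wraps to 9, carry into field.
Longitude field E = 4; −1 → 3 = D.
The latitude characters are unchanged.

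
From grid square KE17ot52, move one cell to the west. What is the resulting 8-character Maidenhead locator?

Longitude extended square 5; −1 → 4.
The latitude characters are unchanged.

KE17ot42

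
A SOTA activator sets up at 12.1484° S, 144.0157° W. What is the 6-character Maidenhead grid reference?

Offset from 180°W / 90°S: lon 35.9843°, lat 77.8516°.
Field: 35.9843/20 → 1 → B, 77.8516/10 → 7 → H; chars BH.
Square: 15.9843/2 → 7, 7.8516/1 → 7; chars 77.
Subsquare: 1.9843/0.0833333 → 23 → x, 0.8516/0.0416667 → 20 → u; chars xu.

BH77xu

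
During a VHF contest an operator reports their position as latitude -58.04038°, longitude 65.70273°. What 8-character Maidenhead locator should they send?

MD21ux40

Add 180° to longitude and 90° to latitude: 245.70273, 31.95962.
Field: 245.70273/20 → 12 → M, 31.95962/10 → 3 → D; chars MD.
Square: 5.70273/2 → 2, 1.95962/1 → 1; chars 21.
Subsquare: 1.70273/0.0833333 → 20 → u, 0.95962/0.0416667 → 23 → x; chars ux.
Extended square: 0.03606/0.00833333 → 4, 0.00129/0.00416667 → 0; chars 40.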